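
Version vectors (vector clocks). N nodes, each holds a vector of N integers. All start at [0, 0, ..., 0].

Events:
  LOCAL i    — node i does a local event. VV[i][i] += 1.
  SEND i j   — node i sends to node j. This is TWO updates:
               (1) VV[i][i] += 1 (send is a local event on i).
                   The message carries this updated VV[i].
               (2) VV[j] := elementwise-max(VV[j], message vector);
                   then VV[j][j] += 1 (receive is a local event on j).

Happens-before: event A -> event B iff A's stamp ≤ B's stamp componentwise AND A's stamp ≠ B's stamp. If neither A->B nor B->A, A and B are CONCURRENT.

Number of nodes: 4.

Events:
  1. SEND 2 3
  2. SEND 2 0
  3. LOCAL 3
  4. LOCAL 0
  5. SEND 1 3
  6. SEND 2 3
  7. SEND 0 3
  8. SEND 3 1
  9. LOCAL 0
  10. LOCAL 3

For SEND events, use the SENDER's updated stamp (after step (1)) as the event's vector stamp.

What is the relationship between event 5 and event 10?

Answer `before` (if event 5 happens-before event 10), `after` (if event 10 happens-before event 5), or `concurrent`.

Initial: VV[0]=[0, 0, 0, 0]
Initial: VV[1]=[0, 0, 0, 0]
Initial: VV[2]=[0, 0, 0, 0]
Initial: VV[3]=[0, 0, 0, 0]
Event 1: SEND 2->3: VV[2][2]++ -> VV[2]=[0, 0, 1, 0], msg_vec=[0, 0, 1, 0]; VV[3]=max(VV[3],msg_vec) then VV[3][3]++ -> VV[3]=[0, 0, 1, 1]
Event 2: SEND 2->0: VV[2][2]++ -> VV[2]=[0, 0, 2, 0], msg_vec=[0, 0, 2, 0]; VV[0]=max(VV[0],msg_vec) then VV[0][0]++ -> VV[0]=[1, 0, 2, 0]
Event 3: LOCAL 3: VV[3][3]++ -> VV[3]=[0, 0, 1, 2]
Event 4: LOCAL 0: VV[0][0]++ -> VV[0]=[2, 0, 2, 0]
Event 5: SEND 1->3: VV[1][1]++ -> VV[1]=[0, 1, 0, 0], msg_vec=[0, 1, 0, 0]; VV[3]=max(VV[3],msg_vec) then VV[3][3]++ -> VV[3]=[0, 1, 1, 3]
Event 6: SEND 2->3: VV[2][2]++ -> VV[2]=[0, 0, 3, 0], msg_vec=[0, 0, 3, 0]; VV[3]=max(VV[3],msg_vec) then VV[3][3]++ -> VV[3]=[0, 1, 3, 4]
Event 7: SEND 0->3: VV[0][0]++ -> VV[0]=[3, 0, 2, 0], msg_vec=[3, 0, 2, 0]; VV[3]=max(VV[3],msg_vec) then VV[3][3]++ -> VV[3]=[3, 1, 3, 5]
Event 8: SEND 3->1: VV[3][3]++ -> VV[3]=[3, 1, 3, 6], msg_vec=[3, 1, 3, 6]; VV[1]=max(VV[1],msg_vec) then VV[1][1]++ -> VV[1]=[3, 2, 3, 6]
Event 9: LOCAL 0: VV[0][0]++ -> VV[0]=[4, 0, 2, 0]
Event 10: LOCAL 3: VV[3][3]++ -> VV[3]=[3, 1, 3, 7]
Event 5 stamp: [0, 1, 0, 0]
Event 10 stamp: [3, 1, 3, 7]
[0, 1, 0, 0] <= [3, 1, 3, 7]? True
[3, 1, 3, 7] <= [0, 1, 0, 0]? False
Relation: before

Answer: before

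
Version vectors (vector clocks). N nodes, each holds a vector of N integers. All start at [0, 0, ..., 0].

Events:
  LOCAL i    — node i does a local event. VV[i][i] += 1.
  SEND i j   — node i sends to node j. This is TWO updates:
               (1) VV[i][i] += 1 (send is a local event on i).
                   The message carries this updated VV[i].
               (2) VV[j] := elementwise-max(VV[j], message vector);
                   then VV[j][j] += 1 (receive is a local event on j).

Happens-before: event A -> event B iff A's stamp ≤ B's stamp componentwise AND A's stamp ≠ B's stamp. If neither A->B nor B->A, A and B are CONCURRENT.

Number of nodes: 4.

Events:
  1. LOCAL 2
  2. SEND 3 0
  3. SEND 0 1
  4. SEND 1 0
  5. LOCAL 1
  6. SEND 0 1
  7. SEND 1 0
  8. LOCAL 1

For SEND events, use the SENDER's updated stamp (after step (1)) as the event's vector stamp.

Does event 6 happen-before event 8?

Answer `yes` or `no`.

Answer: yes

Derivation:
Initial: VV[0]=[0, 0, 0, 0]
Initial: VV[1]=[0, 0, 0, 0]
Initial: VV[2]=[0, 0, 0, 0]
Initial: VV[3]=[0, 0, 0, 0]
Event 1: LOCAL 2: VV[2][2]++ -> VV[2]=[0, 0, 1, 0]
Event 2: SEND 3->0: VV[3][3]++ -> VV[3]=[0, 0, 0, 1], msg_vec=[0, 0, 0, 1]; VV[0]=max(VV[0],msg_vec) then VV[0][0]++ -> VV[0]=[1, 0, 0, 1]
Event 3: SEND 0->1: VV[0][0]++ -> VV[0]=[2, 0, 0, 1], msg_vec=[2, 0, 0, 1]; VV[1]=max(VV[1],msg_vec) then VV[1][1]++ -> VV[1]=[2, 1, 0, 1]
Event 4: SEND 1->0: VV[1][1]++ -> VV[1]=[2, 2, 0, 1], msg_vec=[2, 2, 0, 1]; VV[0]=max(VV[0],msg_vec) then VV[0][0]++ -> VV[0]=[3, 2, 0, 1]
Event 5: LOCAL 1: VV[1][1]++ -> VV[1]=[2, 3, 0, 1]
Event 6: SEND 0->1: VV[0][0]++ -> VV[0]=[4, 2, 0, 1], msg_vec=[4, 2, 0, 1]; VV[1]=max(VV[1],msg_vec) then VV[1][1]++ -> VV[1]=[4, 4, 0, 1]
Event 7: SEND 1->0: VV[1][1]++ -> VV[1]=[4, 5, 0, 1], msg_vec=[4, 5, 0, 1]; VV[0]=max(VV[0],msg_vec) then VV[0][0]++ -> VV[0]=[5, 5, 0, 1]
Event 8: LOCAL 1: VV[1][1]++ -> VV[1]=[4, 6, 0, 1]
Event 6 stamp: [4, 2, 0, 1]
Event 8 stamp: [4, 6, 0, 1]
[4, 2, 0, 1] <= [4, 6, 0, 1]? True. Equal? False. Happens-before: True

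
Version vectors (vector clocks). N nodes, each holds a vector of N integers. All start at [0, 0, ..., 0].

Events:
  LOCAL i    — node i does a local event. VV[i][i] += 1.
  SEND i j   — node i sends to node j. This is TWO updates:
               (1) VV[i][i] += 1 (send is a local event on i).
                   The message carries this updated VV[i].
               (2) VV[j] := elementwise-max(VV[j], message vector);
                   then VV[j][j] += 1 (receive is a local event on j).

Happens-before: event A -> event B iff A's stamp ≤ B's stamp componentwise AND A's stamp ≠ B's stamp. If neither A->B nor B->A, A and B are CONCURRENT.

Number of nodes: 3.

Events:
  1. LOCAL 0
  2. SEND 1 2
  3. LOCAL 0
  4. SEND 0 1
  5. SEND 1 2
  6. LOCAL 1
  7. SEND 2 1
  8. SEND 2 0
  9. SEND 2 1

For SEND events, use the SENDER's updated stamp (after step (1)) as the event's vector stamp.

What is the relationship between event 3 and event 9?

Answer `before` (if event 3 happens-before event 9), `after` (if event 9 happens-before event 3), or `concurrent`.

Answer: before

Derivation:
Initial: VV[0]=[0, 0, 0]
Initial: VV[1]=[0, 0, 0]
Initial: VV[2]=[0, 0, 0]
Event 1: LOCAL 0: VV[0][0]++ -> VV[0]=[1, 0, 0]
Event 2: SEND 1->2: VV[1][1]++ -> VV[1]=[0, 1, 0], msg_vec=[0, 1, 0]; VV[2]=max(VV[2],msg_vec) then VV[2][2]++ -> VV[2]=[0, 1, 1]
Event 3: LOCAL 0: VV[0][0]++ -> VV[0]=[2, 0, 0]
Event 4: SEND 0->1: VV[0][0]++ -> VV[0]=[3, 0, 0], msg_vec=[3, 0, 0]; VV[1]=max(VV[1],msg_vec) then VV[1][1]++ -> VV[1]=[3, 2, 0]
Event 5: SEND 1->2: VV[1][1]++ -> VV[1]=[3, 3, 0], msg_vec=[3, 3, 0]; VV[2]=max(VV[2],msg_vec) then VV[2][2]++ -> VV[2]=[3, 3, 2]
Event 6: LOCAL 1: VV[1][1]++ -> VV[1]=[3, 4, 0]
Event 7: SEND 2->1: VV[2][2]++ -> VV[2]=[3, 3, 3], msg_vec=[3, 3, 3]; VV[1]=max(VV[1],msg_vec) then VV[1][1]++ -> VV[1]=[3, 5, 3]
Event 8: SEND 2->0: VV[2][2]++ -> VV[2]=[3, 3, 4], msg_vec=[3, 3, 4]; VV[0]=max(VV[0],msg_vec) then VV[0][0]++ -> VV[0]=[4, 3, 4]
Event 9: SEND 2->1: VV[2][2]++ -> VV[2]=[3, 3, 5], msg_vec=[3, 3, 5]; VV[1]=max(VV[1],msg_vec) then VV[1][1]++ -> VV[1]=[3, 6, 5]
Event 3 stamp: [2, 0, 0]
Event 9 stamp: [3, 3, 5]
[2, 0, 0] <= [3, 3, 5]? True
[3, 3, 5] <= [2, 0, 0]? False
Relation: before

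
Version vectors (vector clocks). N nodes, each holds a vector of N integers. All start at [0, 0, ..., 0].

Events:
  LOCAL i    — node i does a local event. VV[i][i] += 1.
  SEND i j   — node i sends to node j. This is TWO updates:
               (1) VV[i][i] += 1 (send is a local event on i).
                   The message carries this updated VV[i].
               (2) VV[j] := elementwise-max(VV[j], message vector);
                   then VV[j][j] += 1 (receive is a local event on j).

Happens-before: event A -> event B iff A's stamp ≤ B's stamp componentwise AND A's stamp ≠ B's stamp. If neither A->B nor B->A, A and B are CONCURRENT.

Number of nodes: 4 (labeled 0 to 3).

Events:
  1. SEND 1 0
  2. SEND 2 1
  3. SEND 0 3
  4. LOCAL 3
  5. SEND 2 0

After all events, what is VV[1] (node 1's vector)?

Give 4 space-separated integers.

Initial: VV[0]=[0, 0, 0, 0]
Initial: VV[1]=[0, 0, 0, 0]
Initial: VV[2]=[0, 0, 0, 0]
Initial: VV[3]=[0, 0, 0, 0]
Event 1: SEND 1->0: VV[1][1]++ -> VV[1]=[0, 1, 0, 0], msg_vec=[0, 1, 0, 0]; VV[0]=max(VV[0],msg_vec) then VV[0][0]++ -> VV[0]=[1, 1, 0, 0]
Event 2: SEND 2->1: VV[2][2]++ -> VV[2]=[0, 0, 1, 0], msg_vec=[0, 0, 1, 0]; VV[1]=max(VV[1],msg_vec) then VV[1][1]++ -> VV[1]=[0, 2, 1, 0]
Event 3: SEND 0->3: VV[0][0]++ -> VV[0]=[2, 1, 0, 0], msg_vec=[2, 1, 0, 0]; VV[3]=max(VV[3],msg_vec) then VV[3][3]++ -> VV[3]=[2, 1, 0, 1]
Event 4: LOCAL 3: VV[3][3]++ -> VV[3]=[2, 1, 0, 2]
Event 5: SEND 2->0: VV[2][2]++ -> VV[2]=[0, 0, 2, 0], msg_vec=[0, 0, 2, 0]; VV[0]=max(VV[0],msg_vec) then VV[0][0]++ -> VV[0]=[3, 1, 2, 0]
Final vectors: VV[0]=[3, 1, 2, 0]; VV[1]=[0, 2, 1, 0]; VV[2]=[0, 0, 2, 0]; VV[3]=[2, 1, 0, 2]

Answer: 0 2 1 0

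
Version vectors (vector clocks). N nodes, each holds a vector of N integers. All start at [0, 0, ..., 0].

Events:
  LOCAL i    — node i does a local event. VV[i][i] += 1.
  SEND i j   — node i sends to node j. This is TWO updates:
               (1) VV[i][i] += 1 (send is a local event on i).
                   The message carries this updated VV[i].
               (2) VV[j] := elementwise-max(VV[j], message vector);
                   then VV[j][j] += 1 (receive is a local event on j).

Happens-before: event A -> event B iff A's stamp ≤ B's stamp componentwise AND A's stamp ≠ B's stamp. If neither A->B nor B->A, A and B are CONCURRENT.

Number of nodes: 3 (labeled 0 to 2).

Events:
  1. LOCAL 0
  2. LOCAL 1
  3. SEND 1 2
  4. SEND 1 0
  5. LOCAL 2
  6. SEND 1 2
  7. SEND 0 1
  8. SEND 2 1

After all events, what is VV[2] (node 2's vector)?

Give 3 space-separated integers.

Answer: 0 4 4

Derivation:
Initial: VV[0]=[0, 0, 0]
Initial: VV[1]=[0, 0, 0]
Initial: VV[2]=[0, 0, 0]
Event 1: LOCAL 0: VV[0][0]++ -> VV[0]=[1, 0, 0]
Event 2: LOCAL 1: VV[1][1]++ -> VV[1]=[0, 1, 0]
Event 3: SEND 1->2: VV[1][1]++ -> VV[1]=[0, 2, 0], msg_vec=[0, 2, 0]; VV[2]=max(VV[2],msg_vec) then VV[2][2]++ -> VV[2]=[0, 2, 1]
Event 4: SEND 1->0: VV[1][1]++ -> VV[1]=[0, 3, 0], msg_vec=[0, 3, 0]; VV[0]=max(VV[0],msg_vec) then VV[0][0]++ -> VV[0]=[2, 3, 0]
Event 5: LOCAL 2: VV[2][2]++ -> VV[2]=[0, 2, 2]
Event 6: SEND 1->2: VV[1][1]++ -> VV[1]=[0, 4, 0], msg_vec=[0, 4, 0]; VV[2]=max(VV[2],msg_vec) then VV[2][2]++ -> VV[2]=[0, 4, 3]
Event 7: SEND 0->1: VV[0][0]++ -> VV[0]=[3, 3, 0], msg_vec=[3, 3, 0]; VV[1]=max(VV[1],msg_vec) then VV[1][1]++ -> VV[1]=[3, 5, 0]
Event 8: SEND 2->1: VV[2][2]++ -> VV[2]=[0, 4, 4], msg_vec=[0, 4, 4]; VV[1]=max(VV[1],msg_vec) then VV[1][1]++ -> VV[1]=[3, 6, 4]
Final vectors: VV[0]=[3, 3, 0]; VV[1]=[3, 6, 4]; VV[2]=[0, 4, 4]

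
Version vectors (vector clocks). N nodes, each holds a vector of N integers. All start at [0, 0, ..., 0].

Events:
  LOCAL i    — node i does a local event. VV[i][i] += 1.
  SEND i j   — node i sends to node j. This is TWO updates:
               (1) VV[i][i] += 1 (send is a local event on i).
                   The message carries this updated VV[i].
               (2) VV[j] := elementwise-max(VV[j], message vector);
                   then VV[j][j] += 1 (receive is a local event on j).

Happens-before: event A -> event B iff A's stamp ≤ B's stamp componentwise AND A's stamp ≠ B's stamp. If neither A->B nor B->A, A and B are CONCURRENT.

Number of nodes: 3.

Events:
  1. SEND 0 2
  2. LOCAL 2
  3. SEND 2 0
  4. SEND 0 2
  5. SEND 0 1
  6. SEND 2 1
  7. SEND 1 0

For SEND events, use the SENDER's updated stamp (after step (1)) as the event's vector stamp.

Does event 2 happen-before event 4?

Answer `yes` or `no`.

Answer: yes

Derivation:
Initial: VV[0]=[0, 0, 0]
Initial: VV[1]=[0, 0, 0]
Initial: VV[2]=[0, 0, 0]
Event 1: SEND 0->2: VV[0][0]++ -> VV[0]=[1, 0, 0], msg_vec=[1, 0, 0]; VV[2]=max(VV[2],msg_vec) then VV[2][2]++ -> VV[2]=[1, 0, 1]
Event 2: LOCAL 2: VV[2][2]++ -> VV[2]=[1, 0, 2]
Event 3: SEND 2->0: VV[2][2]++ -> VV[2]=[1, 0, 3], msg_vec=[1, 0, 3]; VV[0]=max(VV[0],msg_vec) then VV[0][0]++ -> VV[0]=[2, 0, 3]
Event 4: SEND 0->2: VV[0][0]++ -> VV[0]=[3, 0, 3], msg_vec=[3, 0, 3]; VV[2]=max(VV[2],msg_vec) then VV[2][2]++ -> VV[2]=[3, 0, 4]
Event 5: SEND 0->1: VV[0][0]++ -> VV[0]=[4, 0, 3], msg_vec=[4, 0, 3]; VV[1]=max(VV[1],msg_vec) then VV[1][1]++ -> VV[1]=[4, 1, 3]
Event 6: SEND 2->1: VV[2][2]++ -> VV[2]=[3, 0, 5], msg_vec=[3, 0, 5]; VV[1]=max(VV[1],msg_vec) then VV[1][1]++ -> VV[1]=[4, 2, 5]
Event 7: SEND 1->0: VV[1][1]++ -> VV[1]=[4, 3, 5], msg_vec=[4, 3, 5]; VV[0]=max(VV[0],msg_vec) then VV[0][0]++ -> VV[0]=[5, 3, 5]
Event 2 stamp: [1, 0, 2]
Event 4 stamp: [3, 0, 3]
[1, 0, 2] <= [3, 0, 3]? True. Equal? False. Happens-before: True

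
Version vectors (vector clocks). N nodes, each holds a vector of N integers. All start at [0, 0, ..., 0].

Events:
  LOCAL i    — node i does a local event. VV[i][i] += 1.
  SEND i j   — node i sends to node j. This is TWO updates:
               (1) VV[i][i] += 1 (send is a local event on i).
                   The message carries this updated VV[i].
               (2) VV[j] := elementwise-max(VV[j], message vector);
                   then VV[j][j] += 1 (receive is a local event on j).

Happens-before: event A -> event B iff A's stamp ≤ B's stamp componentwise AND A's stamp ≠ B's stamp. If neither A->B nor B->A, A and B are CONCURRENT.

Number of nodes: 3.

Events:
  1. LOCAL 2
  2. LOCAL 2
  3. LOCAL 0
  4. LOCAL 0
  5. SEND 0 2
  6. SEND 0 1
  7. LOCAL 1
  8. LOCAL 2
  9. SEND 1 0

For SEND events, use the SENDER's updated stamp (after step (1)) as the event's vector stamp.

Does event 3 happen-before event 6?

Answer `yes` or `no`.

Initial: VV[0]=[0, 0, 0]
Initial: VV[1]=[0, 0, 0]
Initial: VV[2]=[0, 0, 0]
Event 1: LOCAL 2: VV[2][2]++ -> VV[2]=[0, 0, 1]
Event 2: LOCAL 2: VV[2][2]++ -> VV[2]=[0, 0, 2]
Event 3: LOCAL 0: VV[0][0]++ -> VV[0]=[1, 0, 0]
Event 4: LOCAL 0: VV[0][0]++ -> VV[0]=[2, 0, 0]
Event 5: SEND 0->2: VV[0][0]++ -> VV[0]=[3, 0, 0], msg_vec=[3, 0, 0]; VV[2]=max(VV[2],msg_vec) then VV[2][2]++ -> VV[2]=[3, 0, 3]
Event 6: SEND 0->1: VV[0][0]++ -> VV[0]=[4, 0, 0], msg_vec=[4, 0, 0]; VV[1]=max(VV[1],msg_vec) then VV[1][1]++ -> VV[1]=[4, 1, 0]
Event 7: LOCAL 1: VV[1][1]++ -> VV[1]=[4, 2, 0]
Event 8: LOCAL 2: VV[2][2]++ -> VV[2]=[3, 0, 4]
Event 9: SEND 1->0: VV[1][1]++ -> VV[1]=[4, 3, 0], msg_vec=[4, 3, 0]; VV[0]=max(VV[0],msg_vec) then VV[0][0]++ -> VV[0]=[5, 3, 0]
Event 3 stamp: [1, 0, 0]
Event 6 stamp: [4, 0, 0]
[1, 0, 0] <= [4, 0, 0]? True. Equal? False. Happens-before: True

Answer: yes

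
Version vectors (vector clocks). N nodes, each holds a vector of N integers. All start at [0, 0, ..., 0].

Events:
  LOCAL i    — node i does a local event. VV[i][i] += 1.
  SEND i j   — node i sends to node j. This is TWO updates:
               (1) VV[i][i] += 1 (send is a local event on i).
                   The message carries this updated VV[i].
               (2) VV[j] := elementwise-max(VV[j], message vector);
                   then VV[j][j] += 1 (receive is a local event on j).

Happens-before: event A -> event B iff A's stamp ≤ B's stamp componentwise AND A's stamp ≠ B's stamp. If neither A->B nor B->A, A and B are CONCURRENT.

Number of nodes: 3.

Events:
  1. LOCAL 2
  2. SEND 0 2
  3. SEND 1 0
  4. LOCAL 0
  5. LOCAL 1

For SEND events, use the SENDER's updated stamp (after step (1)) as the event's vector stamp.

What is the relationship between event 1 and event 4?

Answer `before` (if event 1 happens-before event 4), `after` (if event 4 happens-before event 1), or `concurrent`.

Answer: concurrent

Derivation:
Initial: VV[0]=[0, 0, 0]
Initial: VV[1]=[0, 0, 0]
Initial: VV[2]=[0, 0, 0]
Event 1: LOCAL 2: VV[2][2]++ -> VV[2]=[0, 0, 1]
Event 2: SEND 0->2: VV[0][0]++ -> VV[0]=[1, 0, 0], msg_vec=[1, 0, 0]; VV[2]=max(VV[2],msg_vec) then VV[2][2]++ -> VV[2]=[1, 0, 2]
Event 3: SEND 1->0: VV[1][1]++ -> VV[1]=[0, 1, 0], msg_vec=[0, 1, 0]; VV[0]=max(VV[0],msg_vec) then VV[0][0]++ -> VV[0]=[2, 1, 0]
Event 4: LOCAL 0: VV[0][0]++ -> VV[0]=[3, 1, 0]
Event 5: LOCAL 1: VV[1][1]++ -> VV[1]=[0, 2, 0]
Event 1 stamp: [0, 0, 1]
Event 4 stamp: [3, 1, 0]
[0, 0, 1] <= [3, 1, 0]? False
[3, 1, 0] <= [0, 0, 1]? False
Relation: concurrent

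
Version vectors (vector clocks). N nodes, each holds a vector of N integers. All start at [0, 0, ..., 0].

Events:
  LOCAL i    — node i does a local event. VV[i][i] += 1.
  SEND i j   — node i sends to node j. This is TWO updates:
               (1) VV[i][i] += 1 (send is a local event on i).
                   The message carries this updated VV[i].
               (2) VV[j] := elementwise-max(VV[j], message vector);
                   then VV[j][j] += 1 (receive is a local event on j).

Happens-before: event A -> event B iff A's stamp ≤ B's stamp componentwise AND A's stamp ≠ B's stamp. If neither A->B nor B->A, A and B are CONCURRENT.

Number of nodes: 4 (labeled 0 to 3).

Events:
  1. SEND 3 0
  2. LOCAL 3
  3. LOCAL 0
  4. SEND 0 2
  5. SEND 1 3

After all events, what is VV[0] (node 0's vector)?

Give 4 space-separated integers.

Answer: 3 0 0 1

Derivation:
Initial: VV[0]=[0, 0, 0, 0]
Initial: VV[1]=[0, 0, 0, 0]
Initial: VV[2]=[0, 0, 0, 0]
Initial: VV[3]=[0, 0, 0, 0]
Event 1: SEND 3->0: VV[3][3]++ -> VV[3]=[0, 0, 0, 1], msg_vec=[0, 0, 0, 1]; VV[0]=max(VV[0],msg_vec) then VV[0][0]++ -> VV[0]=[1, 0, 0, 1]
Event 2: LOCAL 3: VV[3][3]++ -> VV[3]=[0, 0, 0, 2]
Event 3: LOCAL 0: VV[0][0]++ -> VV[0]=[2, 0, 0, 1]
Event 4: SEND 0->2: VV[0][0]++ -> VV[0]=[3, 0, 0, 1], msg_vec=[3, 0, 0, 1]; VV[2]=max(VV[2],msg_vec) then VV[2][2]++ -> VV[2]=[3, 0, 1, 1]
Event 5: SEND 1->3: VV[1][1]++ -> VV[1]=[0, 1, 0, 0], msg_vec=[0, 1, 0, 0]; VV[3]=max(VV[3],msg_vec) then VV[3][3]++ -> VV[3]=[0, 1, 0, 3]
Final vectors: VV[0]=[3, 0, 0, 1]; VV[1]=[0, 1, 0, 0]; VV[2]=[3, 0, 1, 1]; VV[3]=[0, 1, 0, 3]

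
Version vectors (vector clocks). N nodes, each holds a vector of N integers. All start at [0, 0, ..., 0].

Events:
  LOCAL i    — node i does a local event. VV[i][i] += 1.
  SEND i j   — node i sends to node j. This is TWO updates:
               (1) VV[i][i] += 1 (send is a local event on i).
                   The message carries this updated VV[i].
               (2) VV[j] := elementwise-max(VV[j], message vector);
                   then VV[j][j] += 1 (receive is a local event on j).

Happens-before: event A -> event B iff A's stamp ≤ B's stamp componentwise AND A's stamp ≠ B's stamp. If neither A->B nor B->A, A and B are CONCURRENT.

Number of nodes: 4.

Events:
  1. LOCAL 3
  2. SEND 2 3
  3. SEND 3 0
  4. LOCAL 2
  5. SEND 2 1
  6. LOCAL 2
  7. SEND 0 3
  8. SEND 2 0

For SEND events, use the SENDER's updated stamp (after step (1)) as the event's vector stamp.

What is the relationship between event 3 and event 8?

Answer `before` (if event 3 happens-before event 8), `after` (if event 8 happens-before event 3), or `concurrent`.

Initial: VV[0]=[0, 0, 0, 0]
Initial: VV[1]=[0, 0, 0, 0]
Initial: VV[2]=[0, 0, 0, 0]
Initial: VV[3]=[0, 0, 0, 0]
Event 1: LOCAL 3: VV[3][3]++ -> VV[3]=[0, 0, 0, 1]
Event 2: SEND 2->3: VV[2][2]++ -> VV[2]=[0, 0, 1, 0], msg_vec=[0, 0, 1, 0]; VV[3]=max(VV[3],msg_vec) then VV[3][3]++ -> VV[3]=[0, 0, 1, 2]
Event 3: SEND 3->0: VV[3][3]++ -> VV[3]=[0, 0, 1, 3], msg_vec=[0, 0, 1, 3]; VV[0]=max(VV[0],msg_vec) then VV[0][0]++ -> VV[0]=[1, 0, 1, 3]
Event 4: LOCAL 2: VV[2][2]++ -> VV[2]=[0, 0, 2, 0]
Event 5: SEND 2->1: VV[2][2]++ -> VV[2]=[0, 0, 3, 0], msg_vec=[0, 0, 3, 0]; VV[1]=max(VV[1],msg_vec) then VV[1][1]++ -> VV[1]=[0, 1, 3, 0]
Event 6: LOCAL 2: VV[2][2]++ -> VV[2]=[0, 0, 4, 0]
Event 7: SEND 0->3: VV[0][0]++ -> VV[0]=[2, 0, 1, 3], msg_vec=[2, 0, 1, 3]; VV[3]=max(VV[3],msg_vec) then VV[3][3]++ -> VV[3]=[2, 0, 1, 4]
Event 8: SEND 2->0: VV[2][2]++ -> VV[2]=[0, 0, 5, 0], msg_vec=[0, 0, 5, 0]; VV[0]=max(VV[0],msg_vec) then VV[0][0]++ -> VV[0]=[3, 0, 5, 3]
Event 3 stamp: [0, 0, 1, 3]
Event 8 stamp: [0, 0, 5, 0]
[0, 0, 1, 3] <= [0, 0, 5, 0]? False
[0, 0, 5, 0] <= [0, 0, 1, 3]? False
Relation: concurrent

Answer: concurrent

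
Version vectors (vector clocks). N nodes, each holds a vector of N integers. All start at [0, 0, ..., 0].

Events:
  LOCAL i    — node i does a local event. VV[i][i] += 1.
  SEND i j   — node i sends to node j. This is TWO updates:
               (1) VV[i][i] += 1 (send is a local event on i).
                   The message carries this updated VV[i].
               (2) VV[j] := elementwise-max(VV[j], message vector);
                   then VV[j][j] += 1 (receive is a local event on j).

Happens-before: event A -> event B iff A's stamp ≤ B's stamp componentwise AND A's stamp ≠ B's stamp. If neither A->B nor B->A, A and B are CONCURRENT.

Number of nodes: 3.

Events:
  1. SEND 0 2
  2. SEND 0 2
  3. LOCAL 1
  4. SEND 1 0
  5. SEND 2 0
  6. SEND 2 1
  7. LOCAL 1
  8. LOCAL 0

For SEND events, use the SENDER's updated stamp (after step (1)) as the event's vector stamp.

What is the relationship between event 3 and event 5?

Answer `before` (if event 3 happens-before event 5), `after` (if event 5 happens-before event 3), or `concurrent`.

Answer: concurrent

Derivation:
Initial: VV[0]=[0, 0, 0]
Initial: VV[1]=[0, 0, 0]
Initial: VV[2]=[0, 0, 0]
Event 1: SEND 0->2: VV[0][0]++ -> VV[0]=[1, 0, 0], msg_vec=[1, 0, 0]; VV[2]=max(VV[2],msg_vec) then VV[2][2]++ -> VV[2]=[1, 0, 1]
Event 2: SEND 0->2: VV[0][0]++ -> VV[0]=[2, 0, 0], msg_vec=[2, 0, 0]; VV[2]=max(VV[2],msg_vec) then VV[2][2]++ -> VV[2]=[2, 0, 2]
Event 3: LOCAL 1: VV[1][1]++ -> VV[1]=[0, 1, 0]
Event 4: SEND 1->0: VV[1][1]++ -> VV[1]=[0, 2, 0], msg_vec=[0, 2, 0]; VV[0]=max(VV[0],msg_vec) then VV[0][0]++ -> VV[0]=[3, 2, 0]
Event 5: SEND 2->0: VV[2][2]++ -> VV[2]=[2, 0, 3], msg_vec=[2, 0, 3]; VV[0]=max(VV[0],msg_vec) then VV[0][0]++ -> VV[0]=[4, 2, 3]
Event 6: SEND 2->1: VV[2][2]++ -> VV[2]=[2, 0, 4], msg_vec=[2, 0, 4]; VV[1]=max(VV[1],msg_vec) then VV[1][1]++ -> VV[1]=[2, 3, 4]
Event 7: LOCAL 1: VV[1][1]++ -> VV[1]=[2, 4, 4]
Event 8: LOCAL 0: VV[0][0]++ -> VV[0]=[5, 2, 3]
Event 3 stamp: [0, 1, 0]
Event 5 stamp: [2, 0, 3]
[0, 1, 0] <= [2, 0, 3]? False
[2, 0, 3] <= [0, 1, 0]? False
Relation: concurrent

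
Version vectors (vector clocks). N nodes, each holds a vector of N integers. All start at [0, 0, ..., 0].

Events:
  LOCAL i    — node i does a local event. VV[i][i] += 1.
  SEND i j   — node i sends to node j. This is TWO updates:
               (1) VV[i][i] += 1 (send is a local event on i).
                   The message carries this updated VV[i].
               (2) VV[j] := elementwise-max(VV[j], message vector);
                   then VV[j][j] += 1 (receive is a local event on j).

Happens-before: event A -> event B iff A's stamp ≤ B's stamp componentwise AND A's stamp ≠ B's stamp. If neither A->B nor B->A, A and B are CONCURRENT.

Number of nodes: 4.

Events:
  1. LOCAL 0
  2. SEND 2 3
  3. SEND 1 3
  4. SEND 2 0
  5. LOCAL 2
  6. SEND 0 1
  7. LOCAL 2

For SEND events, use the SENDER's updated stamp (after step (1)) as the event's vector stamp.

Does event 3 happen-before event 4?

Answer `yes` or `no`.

Answer: no

Derivation:
Initial: VV[0]=[0, 0, 0, 0]
Initial: VV[1]=[0, 0, 0, 0]
Initial: VV[2]=[0, 0, 0, 0]
Initial: VV[3]=[0, 0, 0, 0]
Event 1: LOCAL 0: VV[0][0]++ -> VV[0]=[1, 0, 0, 0]
Event 2: SEND 2->3: VV[2][2]++ -> VV[2]=[0, 0, 1, 0], msg_vec=[0, 0, 1, 0]; VV[3]=max(VV[3],msg_vec) then VV[3][3]++ -> VV[3]=[0, 0, 1, 1]
Event 3: SEND 1->3: VV[1][1]++ -> VV[1]=[0, 1, 0, 0], msg_vec=[0, 1, 0, 0]; VV[3]=max(VV[3],msg_vec) then VV[3][3]++ -> VV[3]=[0, 1, 1, 2]
Event 4: SEND 2->0: VV[2][2]++ -> VV[2]=[0, 0, 2, 0], msg_vec=[0, 0, 2, 0]; VV[0]=max(VV[0],msg_vec) then VV[0][0]++ -> VV[0]=[2, 0, 2, 0]
Event 5: LOCAL 2: VV[2][2]++ -> VV[2]=[0, 0, 3, 0]
Event 6: SEND 0->1: VV[0][0]++ -> VV[0]=[3, 0, 2, 0], msg_vec=[3, 0, 2, 0]; VV[1]=max(VV[1],msg_vec) then VV[1][1]++ -> VV[1]=[3, 2, 2, 0]
Event 7: LOCAL 2: VV[2][2]++ -> VV[2]=[0, 0, 4, 0]
Event 3 stamp: [0, 1, 0, 0]
Event 4 stamp: [0, 0, 2, 0]
[0, 1, 0, 0] <= [0, 0, 2, 0]? False. Equal? False. Happens-before: False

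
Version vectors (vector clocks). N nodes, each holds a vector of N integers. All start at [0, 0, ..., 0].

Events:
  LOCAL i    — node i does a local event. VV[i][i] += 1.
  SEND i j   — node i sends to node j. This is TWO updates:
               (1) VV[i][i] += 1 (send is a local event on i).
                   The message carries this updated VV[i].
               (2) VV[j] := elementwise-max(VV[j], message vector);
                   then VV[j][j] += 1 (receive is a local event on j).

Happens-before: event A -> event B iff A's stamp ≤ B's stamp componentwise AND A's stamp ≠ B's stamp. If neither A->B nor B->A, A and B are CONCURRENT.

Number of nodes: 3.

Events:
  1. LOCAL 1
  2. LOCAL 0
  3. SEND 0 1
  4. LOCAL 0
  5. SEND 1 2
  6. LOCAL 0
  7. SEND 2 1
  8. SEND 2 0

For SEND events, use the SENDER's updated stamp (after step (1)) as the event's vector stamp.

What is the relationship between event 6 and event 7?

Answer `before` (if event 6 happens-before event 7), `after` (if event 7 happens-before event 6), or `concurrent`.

Initial: VV[0]=[0, 0, 0]
Initial: VV[1]=[0, 0, 0]
Initial: VV[2]=[0, 0, 0]
Event 1: LOCAL 1: VV[1][1]++ -> VV[1]=[0, 1, 0]
Event 2: LOCAL 0: VV[0][0]++ -> VV[0]=[1, 0, 0]
Event 3: SEND 0->1: VV[0][0]++ -> VV[0]=[2, 0, 0], msg_vec=[2, 0, 0]; VV[1]=max(VV[1],msg_vec) then VV[1][1]++ -> VV[1]=[2, 2, 0]
Event 4: LOCAL 0: VV[0][0]++ -> VV[0]=[3, 0, 0]
Event 5: SEND 1->2: VV[1][1]++ -> VV[1]=[2, 3, 0], msg_vec=[2, 3, 0]; VV[2]=max(VV[2],msg_vec) then VV[2][2]++ -> VV[2]=[2, 3, 1]
Event 6: LOCAL 0: VV[0][0]++ -> VV[0]=[4, 0, 0]
Event 7: SEND 2->1: VV[2][2]++ -> VV[2]=[2, 3, 2], msg_vec=[2, 3, 2]; VV[1]=max(VV[1],msg_vec) then VV[1][1]++ -> VV[1]=[2, 4, 2]
Event 8: SEND 2->0: VV[2][2]++ -> VV[2]=[2, 3, 3], msg_vec=[2, 3, 3]; VV[0]=max(VV[0],msg_vec) then VV[0][0]++ -> VV[0]=[5, 3, 3]
Event 6 stamp: [4, 0, 0]
Event 7 stamp: [2, 3, 2]
[4, 0, 0] <= [2, 3, 2]? False
[2, 3, 2] <= [4, 0, 0]? False
Relation: concurrent

Answer: concurrent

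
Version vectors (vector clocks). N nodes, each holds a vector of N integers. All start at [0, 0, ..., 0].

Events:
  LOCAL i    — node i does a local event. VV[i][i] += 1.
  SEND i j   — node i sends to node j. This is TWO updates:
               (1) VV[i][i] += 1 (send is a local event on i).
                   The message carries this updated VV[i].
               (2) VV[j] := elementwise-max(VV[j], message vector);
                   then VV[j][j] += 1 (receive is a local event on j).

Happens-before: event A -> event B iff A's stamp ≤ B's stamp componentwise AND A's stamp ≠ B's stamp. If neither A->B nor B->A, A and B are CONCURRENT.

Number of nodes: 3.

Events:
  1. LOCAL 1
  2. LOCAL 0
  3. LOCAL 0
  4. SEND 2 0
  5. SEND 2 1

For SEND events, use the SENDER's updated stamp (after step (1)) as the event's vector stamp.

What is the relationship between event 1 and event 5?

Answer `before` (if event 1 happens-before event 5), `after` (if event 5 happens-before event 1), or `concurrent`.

Answer: concurrent

Derivation:
Initial: VV[0]=[0, 0, 0]
Initial: VV[1]=[0, 0, 0]
Initial: VV[2]=[0, 0, 0]
Event 1: LOCAL 1: VV[1][1]++ -> VV[1]=[0, 1, 0]
Event 2: LOCAL 0: VV[0][0]++ -> VV[0]=[1, 0, 0]
Event 3: LOCAL 0: VV[0][0]++ -> VV[0]=[2, 0, 0]
Event 4: SEND 2->0: VV[2][2]++ -> VV[2]=[0, 0, 1], msg_vec=[0, 0, 1]; VV[0]=max(VV[0],msg_vec) then VV[0][0]++ -> VV[0]=[3, 0, 1]
Event 5: SEND 2->1: VV[2][2]++ -> VV[2]=[0, 0, 2], msg_vec=[0, 0, 2]; VV[1]=max(VV[1],msg_vec) then VV[1][1]++ -> VV[1]=[0, 2, 2]
Event 1 stamp: [0, 1, 0]
Event 5 stamp: [0, 0, 2]
[0, 1, 0] <= [0, 0, 2]? False
[0, 0, 2] <= [0, 1, 0]? False
Relation: concurrent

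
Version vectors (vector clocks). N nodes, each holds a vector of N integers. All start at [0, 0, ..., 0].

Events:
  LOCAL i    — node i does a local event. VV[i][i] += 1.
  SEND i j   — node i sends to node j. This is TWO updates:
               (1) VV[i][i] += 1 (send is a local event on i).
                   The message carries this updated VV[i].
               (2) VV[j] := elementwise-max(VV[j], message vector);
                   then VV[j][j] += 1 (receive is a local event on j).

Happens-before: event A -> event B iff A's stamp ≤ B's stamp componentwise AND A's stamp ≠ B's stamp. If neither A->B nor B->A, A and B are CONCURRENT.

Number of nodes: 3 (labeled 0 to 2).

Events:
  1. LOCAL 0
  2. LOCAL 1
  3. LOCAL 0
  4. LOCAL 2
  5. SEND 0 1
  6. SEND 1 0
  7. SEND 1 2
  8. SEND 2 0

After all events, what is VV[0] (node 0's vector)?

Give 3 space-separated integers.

Answer: 5 4 3

Derivation:
Initial: VV[0]=[0, 0, 0]
Initial: VV[1]=[0, 0, 0]
Initial: VV[2]=[0, 0, 0]
Event 1: LOCAL 0: VV[0][0]++ -> VV[0]=[1, 0, 0]
Event 2: LOCAL 1: VV[1][1]++ -> VV[1]=[0, 1, 0]
Event 3: LOCAL 0: VV[0][0]++ -> VV[0]=[2, 0, 0]
Event 4: LOCAL 2: VV[2][2]++ -> VV[2]=[0, 0, 1]
Event 5: SEND 0->1: VV[0][0]++ -> VV[0]=[3, 0, 0], msg_vec=[3, 0, 0]; VV[1]=max(VV[1],msg_vec) then VV[1][1]++ -> VV[1]=[3, 2, 0]
Event 6: SEND 1->0: VV[1][1]++ -> VV[1]=[3, 3, 0], msg_vec=[3, 3, 0]; VV[0]=max(VV[0],msg_vec) then VV[0][0]++ -> VV[0]=[4, 3, 0]
Event 7: SEND 1->2: VV[1][1]++ -> VV[1]=[3, 4, 0], msg_vec=[3, 4, 0]; VV[2]=max(VV[2],msg_vec) then VV[2][2]++ -> VV[2]=[3, 4, 2]
Event 8: SEND 2->0: VV[2][2]++ -> VV[2]=[3, 4, 3], msg_vec=[3, 4, 3]; VV[0]=max(VV[0],msg_vec) then VV[0][0]++ -> VV[0]=[5, 4, 3]
Final vectors: VV[0]=[5, 4, 3]; VV[1]=[3, 4, 0]; VV[2]=[3, 4, 3]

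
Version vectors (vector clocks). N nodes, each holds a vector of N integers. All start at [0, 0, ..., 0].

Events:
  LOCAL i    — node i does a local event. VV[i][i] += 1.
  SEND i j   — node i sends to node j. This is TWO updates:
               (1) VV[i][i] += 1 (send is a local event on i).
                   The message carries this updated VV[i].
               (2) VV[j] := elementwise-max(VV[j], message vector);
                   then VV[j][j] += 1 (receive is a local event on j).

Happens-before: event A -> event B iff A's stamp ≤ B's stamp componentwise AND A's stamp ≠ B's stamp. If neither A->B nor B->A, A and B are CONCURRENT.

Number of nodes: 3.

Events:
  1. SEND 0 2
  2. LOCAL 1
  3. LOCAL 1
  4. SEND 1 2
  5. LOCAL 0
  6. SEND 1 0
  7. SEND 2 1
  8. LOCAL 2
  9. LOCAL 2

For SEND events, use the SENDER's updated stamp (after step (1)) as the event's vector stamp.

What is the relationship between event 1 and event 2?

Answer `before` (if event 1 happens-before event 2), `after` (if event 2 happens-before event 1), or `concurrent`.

Initial: VV[0]=[0, 0, 0]
Initial: VV[1]=[0, 0, 0]
Initial: VV[2]=[0, 0, 0]
Event 1: SEND 0->2: VV[0][0]++ -> VV[0]=[1, 0, 0], msg_vec=[1, 0, 0]; VV[2]=max(VV[2],msg_vec) then VV[2][2]++ -> VV[2]=[1, 0, 1]
Event 2: LOCAL 1: VV[1][1]++ -> VV[1]=[0, 1, 0]
Event 3: LOCAL 1: VV[1][1]++ -> VV[1]=[0, 2, 0]
Event 4: SEND 1->2: VV[1][1]++ -> VV[1]=[0, 3, 0], msg_vec=[0, 3, 0]; VV[2]=max(VV[2],msg_vec) then VV[2][2]++ -> VV[2]=[1, 3, 2]
Event 5: LOCAL 0: VV[0][0]++ -> VV[0]=[2, 0, 0]
Event 6: SEND 1->0: VV[1][1]++ -> VV[1]=[0, 4, 0], msg_vec=[0, 4, 0]; VV[0]=max(VV[0],msg_vec) then VV[0][0]++ -> VV[0]=[3, 4, 0]
Event 7: SEND 2->1: VV[2][2]++ -> VV[2]=[1, 3, 3], msg_vec=[1, 3, 3]; VV[1]=max(VV[1],msg_vec) then VV[1][1]++ -> VV[1]=[1, 5, 3]
Event 8: LOCAL 2: VV[2][2]++ -> VV[2]=[1, 3, 4]
Event 9: LOCAL 2: VV[2][2]++ -> VV[2]=[1, 3, 5]
Event 1 stamp: [1, 0, 0]
Event 2 stamp: [0, 1, 0]
[1, 0, 0] <= [0, 1, 0]? False
[0, 1, 0] <= [1, 0, 0]? False
Relation: concurrent

Answer: concurrent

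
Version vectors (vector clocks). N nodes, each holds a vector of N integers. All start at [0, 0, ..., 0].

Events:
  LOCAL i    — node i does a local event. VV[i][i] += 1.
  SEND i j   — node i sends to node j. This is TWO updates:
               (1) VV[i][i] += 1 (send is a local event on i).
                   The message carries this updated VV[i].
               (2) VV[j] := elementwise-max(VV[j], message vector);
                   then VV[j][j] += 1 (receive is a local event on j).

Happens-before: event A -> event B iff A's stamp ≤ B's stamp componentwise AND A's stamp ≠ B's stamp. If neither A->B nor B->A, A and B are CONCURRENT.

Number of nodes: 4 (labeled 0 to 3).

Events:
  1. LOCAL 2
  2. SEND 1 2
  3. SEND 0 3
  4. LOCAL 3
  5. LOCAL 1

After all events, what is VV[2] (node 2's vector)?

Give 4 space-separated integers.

Answer: 0 1 2 0

Derivation:
Initial: VV[0]=[0, 0, 0, 0]
Initial: VV[1]=[0, 0, 0, 0]
Initial: VV[2]=[0, 0, 0, 0]
Initial: VV[3]=[0, 0, 0, 0]
Event 1: LOCAL 2: VV[2][2]++ -> VV[2]=[0, 0, 1, 0]
Event 2: SEND 1->2: VV[1][1]++ -> VV[1]=[0, 1, 0, 0], msg_vec=[0, 1, 0, 0]; VV[2]=max(VV[2],msg_vec) then VV[2][2]++ -> VV[2]=[0, 1, 2, 0]
Event 3: SEND 0->3: VV[0][0]++ -> VV[0]=[1, 0, 0, 0], msg_vec=[1, 0, 0, 0]; VV[3]=max(VV[3],msg_vec) then VV[3][3]++ -> VV[3]=[1, 0, 0, 1]
Event 4: LOCAL 3: VV[3][3]++ -> VV[3]=[1, 0, 0, 2]
Event 5: LOCAL 1: VV[1][1]++ -> VV[1]=[0, 2, 0, 0]
Final vectors: VV[0]=[1, 0, 0, 0]; VV[1]=[0, 2, 0, 0]; VV[2]=[0, 1, 2, 0]; VV[3]=[1, 0, 0, 2]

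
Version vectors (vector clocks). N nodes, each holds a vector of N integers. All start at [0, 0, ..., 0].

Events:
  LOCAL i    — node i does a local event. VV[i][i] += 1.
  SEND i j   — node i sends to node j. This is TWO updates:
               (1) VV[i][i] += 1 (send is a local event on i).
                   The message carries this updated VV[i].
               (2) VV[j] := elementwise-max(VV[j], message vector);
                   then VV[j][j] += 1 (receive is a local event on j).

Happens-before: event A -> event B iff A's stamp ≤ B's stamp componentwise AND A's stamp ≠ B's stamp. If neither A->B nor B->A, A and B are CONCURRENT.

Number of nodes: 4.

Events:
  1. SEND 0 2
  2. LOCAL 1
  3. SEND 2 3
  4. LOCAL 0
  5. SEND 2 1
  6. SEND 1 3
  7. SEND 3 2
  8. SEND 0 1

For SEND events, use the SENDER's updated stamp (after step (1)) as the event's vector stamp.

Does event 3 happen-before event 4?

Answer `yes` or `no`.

Initial: VV[0]=[0, 0, 0, 0]
Initial: VV[1]=[0, 0, 0, 0]
Initial: VV[2]=[0, 0, 0, 0]
Initial: VV[3]=[0, 0, 0, 0]
Event 1: SEND 0->2: VV[0][0]++ -> VV[0]=[1, 0, 0, 0], msg_vec=[1, 0, 0, 0]; VV[2]=max(VV[2],msg_vec) then VV[2][2]++ -> VV[2]=[1, 0, 1, 0]
Event 2: LOCAL 1: VV[1][1]++ -> VV[1]=[0, 1, 0, 0]
Event 3: SEND 2->3: VV[2][2]++ -> VV[2]=[1, 0, 2, 0], msg_vec=[1, 0, 2, 0]; VV[3]=max(VV[3],msg_vec) then VV[3][3]++ -> VV[3]=[1, 0, 2, 1]
Event 4: LOCAL 0: VV[0][0]++ -> VV[0]=[2, 0, 0, 0]
Event 5: SEND 2->1: VV[2][2]++ -> VV[2]=[1, 0, 3, 0], msg_vec=[1, 0, 3, 0]; VV[1]=max(VV[1],msg_vec) then VV[1][1]++ -> VV[1]=[1, 2, 3, 0]
Event 6: SEND 1->3: VV[1][1]++ -> VV[1]=[1, 3, 3, 0], msg_vec=[1, 3, 3, 0]; VV[3]=max(VV[3],msg_vec) then VV[3][3]++ -> VV[3]=[1, 3, 3, 2]
Event 7: SEND 3->2: VV[3][3]++ -> VV[3]=[1, 3, 3, 3], msg_vec=[1, 3, 3, 3]; VV[2]=max(VV[2],msg_vec) then VV[2][2]++ -> VV[2]=[1, 3, 4, 3]
Event 8: SEND 0->1: VV[0][0]++ -> VV[0]=[3, 0, 0, 0], msg_vec=[3, 0, 0, 0]; VV[1]=max(VV[1],msg_vec) then VV[1][1]++ -> VV[1]=[3, 4, 3, 0]
Event 3 stamp: [1, 0, 2, 0]
Event 4 stamp: [2, 0, 0, 0]
[1, 0, 2, 0] <= [2, 0, 0, 0]? False. Equal? False. Happens-before: False

Answer: no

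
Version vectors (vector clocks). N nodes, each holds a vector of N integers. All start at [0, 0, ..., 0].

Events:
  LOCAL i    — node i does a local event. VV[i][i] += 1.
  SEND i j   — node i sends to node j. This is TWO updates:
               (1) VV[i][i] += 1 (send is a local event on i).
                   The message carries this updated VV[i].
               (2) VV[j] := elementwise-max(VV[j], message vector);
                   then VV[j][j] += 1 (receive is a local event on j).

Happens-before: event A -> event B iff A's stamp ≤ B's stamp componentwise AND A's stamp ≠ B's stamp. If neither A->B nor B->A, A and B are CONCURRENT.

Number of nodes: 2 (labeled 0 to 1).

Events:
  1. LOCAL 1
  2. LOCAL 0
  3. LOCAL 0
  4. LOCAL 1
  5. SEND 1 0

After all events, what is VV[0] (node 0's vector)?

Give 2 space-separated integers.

Answer: 3 3

Derivation:
Initial: VV[0]=[0, 0]
Initial: VV[1]=[0, 0]
Event 1: LOCAL 1: VV[1][1]++ -> VV[1]=[0, 1]
Event 2: LOCAL 0: VV[0][0]++ -> VV[0]=[1, 0]
Event 3: LOCAL 0: VV[0][0]++ -> VV[0]=[2, 0]
Event 4: LOCAL 1: VV[1][1]++ -> VV[1]=[0, 2]
Event 5: SEND 1->0: VV[1][1]++ -> VV[1]=[0, 3], msg_vec=[0, 3]; VV[0]=max(VV[0],msg_vec) then VV[0][0]++ -> VV[0]=[3, 3]
Final vectors: VV[0]=[3, 3]; VV[1]=[0, 3]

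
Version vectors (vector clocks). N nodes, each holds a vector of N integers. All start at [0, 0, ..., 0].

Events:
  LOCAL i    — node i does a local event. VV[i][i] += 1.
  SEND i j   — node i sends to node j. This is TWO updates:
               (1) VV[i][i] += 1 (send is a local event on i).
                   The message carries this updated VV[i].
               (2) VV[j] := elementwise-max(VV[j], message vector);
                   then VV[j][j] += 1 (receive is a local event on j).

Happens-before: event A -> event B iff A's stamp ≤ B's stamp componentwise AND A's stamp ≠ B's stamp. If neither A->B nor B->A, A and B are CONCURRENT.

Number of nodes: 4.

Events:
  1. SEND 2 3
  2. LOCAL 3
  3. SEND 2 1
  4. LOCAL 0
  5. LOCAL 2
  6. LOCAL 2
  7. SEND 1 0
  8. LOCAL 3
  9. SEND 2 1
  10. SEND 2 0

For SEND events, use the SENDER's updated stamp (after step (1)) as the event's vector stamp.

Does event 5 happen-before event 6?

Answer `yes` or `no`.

Answer: yes

Derivation:
Initial: VV[0]=[0, 0, 0, 0]
Initial: VV[1]=[0, 0, 0, 0]
Initial: VV[2]=[0, 0, 0, 0]
Initial: VV[3]=[0, 0, 0, 0]
Event 1: SEND 2->3: VV[2][2]++ -> VV[2]=[0, 0, 1, 0], msg_vec=[0, 0, 1, 0]; VV[3]=max(VV[3],msg_vec) then VV[3][3]++ -> VV[3]=[0, 0, 1, 1]
Event 2: LOCAL 3: VV[3][3]++ -> VV[3]=[0, 0, 1, 2]
Event 3: SEND 2->1: VV[2][2]++ -> VV[2]=[0, 0, 2, 0], msg_vec=[0, 0, 2, 0]; VV[1]=max(VV[1],msg_vec) then VV[1][1]++ -> VV[1]=[0, 1, 2, 0]
Event 4: LOCAL 0: VV[0][0]++ -> VV[0]=[1, 0, 0, 0]
Event 5: LOCAL 2: VV[2][2]++ -> VV[2]=[0, 0, 3, 0]
Event 6: LOCAL 2: VV[2][2]++ -> VV[2]=[0, 0, 4, 0]
Event 7: SEND 1->0: VV[1][1]++ -> VV[1]=[0, 2, 2, 0], msg_vec=[0, 2, 2, 0]; VV[0]=max(VV[0],msg_vec) then VV[0][0]++ -> VV[0]=[2, 2, 2, 0]
Event 8: LOCAL 3: VV[3][3]++ -> VV[3]=[0, 0, 1, 3]
Event 9: SEND 2->1: VV[2][2]++ -> VV[2]=[0, 0, 5, 0], msg_vec=[0, 0, 5, 0]; VV[1]=max(VV[1],msg_vec) then VV[1][1]++ -> VV[1]=[0, 3, 5, 0]
Event 10: SEND 2->0: VV[2][2]++ -> VV[2]=[0, 0, 6, 0], msg_vec=[0, 0, 6, 0]; VV[0]=max(VV[0],msg_vec) then VV[0][0]++ -> VV[0]=[3, 2, 6, 0]
Event 5 stamp: [0, 0, 3, 0]
Event 6 stamp: [0, 0, 4, 0]
[0, 0, 3, 0] <= [0, 0, 4, 0]? True. Equal? False. Happens-before: True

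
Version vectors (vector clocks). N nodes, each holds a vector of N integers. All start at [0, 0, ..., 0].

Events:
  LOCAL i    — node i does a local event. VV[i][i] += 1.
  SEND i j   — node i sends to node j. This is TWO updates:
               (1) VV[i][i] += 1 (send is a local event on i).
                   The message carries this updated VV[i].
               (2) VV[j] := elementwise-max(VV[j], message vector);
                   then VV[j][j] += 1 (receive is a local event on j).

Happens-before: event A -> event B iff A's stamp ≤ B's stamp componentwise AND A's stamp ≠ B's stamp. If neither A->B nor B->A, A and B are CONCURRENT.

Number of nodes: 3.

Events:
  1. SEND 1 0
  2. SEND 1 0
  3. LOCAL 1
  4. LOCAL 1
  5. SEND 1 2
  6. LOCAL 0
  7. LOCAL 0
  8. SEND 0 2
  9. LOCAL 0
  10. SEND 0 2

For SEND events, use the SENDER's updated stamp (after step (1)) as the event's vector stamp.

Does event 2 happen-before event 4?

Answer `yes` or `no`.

Initial: VV[0]=[0, 0, 0]
Initial: VV[1]=[0, 0, 0]
Initial: VV[2]=[0, 0, 0]
Event 1: SEND 1->0: VV[1][1]++ -> VV[1]=[0, 1, 0], msg_vec=[0, 1, 0]; VV[0]=max(VV[0],msg_vec) then VV[0][0]++ -> VV[0]=[1, 1, 0]
Event 2: SEND 1->0: VV[1][1]++ -> VV[1]=[0, 2, 0], msg_vec=[0, 2, 0]; VV[0]=max(VV[0],msg_vec) then VV[0][0]++ -> VV[0]=[2, 2, 0]
Event 3: LOCAL 1: VV[1][1]++ -> VV[1]=[0, 3, 0]
Event 4: LOCAL 1: VV[1][1]++ -> VV[1]=[0, 4, 0]
Event 5: SEND 1->2: VV[1][1]++ -> VV[1]=[0, 5, 0], msg_vec=[0, 5, 0]; VV[2]=max(VV[2],msg_vec) then VV[2][2]++ -> VV[2]=[0, 5, 1]
Event 6: LOCAL 0: VV[0][0]++ -> VV[0]=[3, 2, 0]
Event 7: LOCAL 0: VV[0][0]++ -> VV[0]=[4, 2, 0]
Event 8: SEND 0->2: VV[0][0]++ -> VV[0]=[5, 2, 0], msg_vec=[5, 2, 0]; VV[2]=max(VV[2],msg_vec) then VV[2][2]++ -> VV[2]=[5, 5, 2]
Event 9: LOCAL 0: VV[0][0]++ -> VV[0]=[6, 2, 0]
Event 10: SEND 0->2: VV[0][0]++ -> VV[0]=[7, 2, 0], msg_vec=[7, 2, 0]; VV[2]=max(VV[2],msg_vec) then VV[2][2]++ -> VV[2]=[7, 5, 3]
Event 2 stamp: [0, 2, 0]
Event 4 stamp: [0, 4, 0]
[0, 2, 0] <= [0, 4, 0]? True. Equal? False. Happens-before: True

Answer: yes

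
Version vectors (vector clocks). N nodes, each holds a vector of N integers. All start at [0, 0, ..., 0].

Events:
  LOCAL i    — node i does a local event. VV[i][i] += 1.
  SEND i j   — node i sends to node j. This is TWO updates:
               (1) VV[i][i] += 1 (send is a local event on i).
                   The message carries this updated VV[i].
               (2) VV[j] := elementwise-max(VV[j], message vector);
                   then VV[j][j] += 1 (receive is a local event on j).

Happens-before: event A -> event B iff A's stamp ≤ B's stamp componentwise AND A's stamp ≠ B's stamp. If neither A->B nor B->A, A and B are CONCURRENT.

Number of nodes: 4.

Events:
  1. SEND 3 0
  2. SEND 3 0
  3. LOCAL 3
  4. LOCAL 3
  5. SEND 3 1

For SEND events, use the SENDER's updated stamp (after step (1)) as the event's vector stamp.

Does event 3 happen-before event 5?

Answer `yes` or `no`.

Initial: VV[0]=[0, 0, 0, 0]
Initial: VV[1]=[0, 0, 0, 0]
Initial: VV[2]=[0, 0, 0, 0]
Initial: VV[3]=[0, 0, 0, 0]
Event 1: SEND 3->0: VV[3][3]++ -> VV[3]=[0, 0, 0, 1], msg_vec=[0, 0, 0, 1]; VV[0]=max(VV[0],msg_vec) then VV[0][0]++ -> VV[0]=[1, 0, 0, 1]
Event 2: SEND 3->0: VV[3][3]++ -> VV[3]=[0, 0, 0, 2], msg_vec=[0, 0, 0, 2]; VV[0]=max(VV[0],msg_vec) then VV[0][0]++ -> VV[0]=[2, 0, 0, 2]
Event 3: LOCAL 3: VV[3][3]++ -> VV[3]=[0, 0, 0, 3]
Event 4: LOCAL 3: VV[3][3]++ -> VV[3]=[0, 0, 0, 4]
Event 5: SEND 3->1: VV[3][3]++ -> VV[3]=[0, 0, 0, 5], msg_vec=[0, 0, 0, 5]; VV[1]=max(VV[1],msg_vec) then VV[1][1]++ -> VV[1]=[0, 1, 0, 5]
Event 3 stamp: [0, 0, 0, 3]
Event 5 stamp: [0, 0, 0, 5]
[0, 0, 0, 3] <= [0, 0, 0, 5]? True. Equal? False. Happens-before: True

Answer: yes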